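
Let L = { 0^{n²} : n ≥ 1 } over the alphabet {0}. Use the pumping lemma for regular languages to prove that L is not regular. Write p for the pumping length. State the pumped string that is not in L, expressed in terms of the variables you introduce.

0^{p²+k}

Suppose for contradiction that L is regular, and let p be the pumping length.
Take w = 0^{p²} ∈ L with |w| = p² ≥ p.
Write w = xyz as guaranteed by the lemma, with |xy| ≤ p and y is nonempty.
Then y = 0^k for some k with 1 ≤ k ≤ p.
Pump with i = 2: xy^2z = 0^{p²+k}. Since 1 ≤ k ≤ p, p² < p²+k ≤ p²+p < (p+1)², so p²+k lies strictly between consecutive squares and is not a perfect square. So xy^2z ∉ L.
Contradiction. Therefore L is not regular.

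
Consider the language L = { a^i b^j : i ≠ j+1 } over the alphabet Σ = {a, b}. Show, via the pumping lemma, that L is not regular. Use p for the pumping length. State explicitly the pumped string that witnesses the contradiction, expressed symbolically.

Assume L is regular. Let p be the pumping length given by the pumping lemma.
Choose w = a^p b^{p+p!-1}. Since p ≠ (p+p!-1)+1 = p+p!, w ∈ L; and |w| ≥ p.
The pumping lemma gives a decomposition w = xyz where |xy| ≤ p and |y| ≥ 1.
Since the first p symbols of w are all a's and |xy| ≤ p, y lies entirely in the leading a-block: y = a^k for some k with 1 ≤ k ≤ p.
Since 1 ≤ k ≤ p, k divides p!; set t = 1 + p!/k. Then xy^t z has p + (p!/k)·k = p + p! copies of a. Now the a-count is p+p! and (b-count)+1 = (p+p!-1)+1 = p+p!, so i ≠ j+1 fails. So xy^t z = a^{p+p!} b^{p+p!-1} ∉ L.
Contradiction. Therefore L is not regular.

a^{p+p!} b^{p+p!-1}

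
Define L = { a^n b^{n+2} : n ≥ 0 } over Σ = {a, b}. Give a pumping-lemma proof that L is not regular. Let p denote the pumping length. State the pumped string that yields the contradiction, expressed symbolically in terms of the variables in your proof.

a^{p+k} b^{p+2}

Toward a contradiction, assume L is regular with pumping length p.
Choose w = a^p b^{p+2}, which is in L with |w| = 2p+2 ≥ p.
By the pumping lemma, w = xyz with |xy| ≤ p and |y| > 0.
The first p characters of w are a's, so xy (and hence y) consists only of a's. Write y = a^k, 1 ≤ k ≤ p.
Pump with i = 2: xy^2z = a^{p+k} b^{p+2}. For this to lie in L we would need p+2 = (p+k)+2, which forces k = 0. But k ≥ 1, so xy^2z ∉ L.
This is a contradiction; hence L is not regular.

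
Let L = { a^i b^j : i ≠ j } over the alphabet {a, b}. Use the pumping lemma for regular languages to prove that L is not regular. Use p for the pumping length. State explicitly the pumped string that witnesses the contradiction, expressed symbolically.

a^{p+p!} b^{p+p!}

Suppose for contradiction that L is regular, and let p be the pumping length.
Choose w = a^p b^{p+p!}. Since p ≠ p+p!, w ∈ L; and |w| ≥ p.
The pumping lemma gives a decomposition w = xyz where |xy| ≤ p and |y| ≥ 1.
The first p characters of w are a's, so xy (and hence y) consists only of a's. Write y = a^k, 1 ≤ k ≤ p.
Since 1 ≤ k ≤ p, k divides p!; set t = 1 + p!/k. Then xy^t z has p + (p!/k)·k = p + p! copies of a. Now the a-count equals the b-count, so i ≠ j fails. So xy^t z = a^{p+p!} b^{p+p!} ∉ L.
This contradicts the pumping lemma, so L is not regular.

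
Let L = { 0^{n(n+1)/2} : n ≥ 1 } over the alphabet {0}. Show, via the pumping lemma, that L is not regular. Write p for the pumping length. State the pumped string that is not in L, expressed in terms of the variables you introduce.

Suppose for contradiction that L is regular, and let p be the pumping length.
Take w = 0^{p(p+1)/2} ∈ L with |w| = p(p+1)/2 ≥ p.
Write w = xyz as guaranteed by the lemma, with |xy| ≤ p and |y| > 0.
Then y = 0^k for some k with 1 ≤ k ≤ p.
Pump with i = 2: xy^2z = 0^{p(p+1)/2+k}. Since 1 ≤ k ≤ p, p(p+1)/2 < p(p+1)/2+k ≤ p(p+1)/2+p < (p+1)(p+2)/2, so p(p+1)/2+k is strictly between consecutive triangular numbers. So xy^2z ∉ L.
This contradicts the pumping lemma, so L is not regular.

0^{p(p+1)/2+k}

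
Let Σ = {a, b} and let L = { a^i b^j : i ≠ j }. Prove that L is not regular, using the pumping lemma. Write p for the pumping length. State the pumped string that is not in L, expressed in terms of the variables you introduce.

Suppose for contradiction that L is regular, and let p be the pumping length.
Choose w = a^p b^{p+p!}. Since p ≠ p+p!, w ∈ L; and |w| ≥ p.
The pumping lemma gives a decomposition w = xyz where |xy| ≤ p and |y| ≥ 1.
Because |xy| ≤ p and w begins with p copies of a, we have y = a^k with 1 ≤ k ≤ p.
Since 1 ≤ k ≤ p, k divides p!; set t = 1 + p!/k. Then xy^t z has p + (p!/k)·k = p + p! copies of a. Now the a-count equals the b-count, so i ≠ j fails. So xy^t z = a^{p+p!} b^{p+p!} ∉ L.
Contradiction. Therefore L is not regular.

a^{p+p!} b^{p+p!}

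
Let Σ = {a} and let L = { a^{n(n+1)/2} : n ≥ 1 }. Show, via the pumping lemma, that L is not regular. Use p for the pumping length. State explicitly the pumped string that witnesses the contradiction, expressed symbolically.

a^{p(p+1)/2+k}

Toward a contradiction, assume L is regular with pumping length p.
Take w = a^{p(p+1)/2} ∈ L with |w| = p(p+1)/2 ≥ p.
By the pumping lemma, w = xyz with |xy| ≤ p and |y| ≥ 1.
Then y = a^k for some k with 1 ≤ k ≤ p.
Pump with i = 2: xy^2z = a^{p(p+1)/2+k}. Since 1 ≤ k ≤ p, p(p+1)/2 < p(p+1)/2+k ≤ p(p+1)/2+p < (p+1)(p+2)/2, so p(p+1)/2+k is strictly between consecutive triangular numbers. So xy^2z ∉ L.
This is a contradiction; hence L is not regular.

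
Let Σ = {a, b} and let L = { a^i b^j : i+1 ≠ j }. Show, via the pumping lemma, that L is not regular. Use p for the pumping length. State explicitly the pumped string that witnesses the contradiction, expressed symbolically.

Assume L is regular; let p be its pumping constant.
Choose w = a^p b^{p+p!+1}. Since p ≠ (p+p!+1)-1 = p+p!, w ∈ L; and |w| ≥ p.
The pumping lemma gives a decomposition w = xyz where |xy| ≤ p and |y| > 0.
The first p characters of w are a's, so xy (and hence y) consists only of a's. Write y = a^k, 1 ≤ k ≤ p.
Since 1 ≤ k ≤ p, k divides p!; set t = 1 + p!/k. Then xy^t z has p + (p!/k)·k = p + p! copies of a. Now the a-count is p+p! and (b-count)-1 = (p+p!+1)-1 = p+p!, so i+1 ≠ j fails. So xy^t z = a^{p+p!} b^{p+p!+1} ∉ L.
Contradiction. Therefore L is not regular.

a^{p+p!} b^{p+p!+1}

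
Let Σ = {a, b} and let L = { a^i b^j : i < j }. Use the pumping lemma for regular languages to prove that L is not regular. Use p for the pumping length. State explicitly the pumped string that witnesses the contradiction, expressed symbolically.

Assume L is regular. Let p be the pumping length given by the pumping lemma.
Choose w = a^p b^{p+1} ∈ L, with |w| = 2p+1 ≥ p.
By the pumping lemma, w = xyz with |xy| ≤ p and y is nonempty.
The first p characters of w are a's, so xy (and hence y) consists only of a's. Write y = a^k, 1 ≤ k ≤ p.
Consider xy^2z = a^{p+k} b^{p+1}. Since k ≥ 1, the a-count p+k is at least p+1, so i < j fails; thus xy^2z ∉ L.
This is a contradiction; hence L is not regular.

a^{p+k} b^{p+1}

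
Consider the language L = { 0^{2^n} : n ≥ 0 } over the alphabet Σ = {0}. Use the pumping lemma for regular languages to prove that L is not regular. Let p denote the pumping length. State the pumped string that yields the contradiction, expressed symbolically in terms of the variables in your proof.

Toward a contradiction, assume L is regular with pumping length p.
Take w = 0^{2^p} ∈ L with |w| = 2^p ≥ p.
By the pumping lemma, w = xyz with |xy| ≤ p and |y| > 0.
Then y = 0^k for some k with 1 ≤ k ≤ p.
Pump with i = 2: xy^2z = 0^{2^p+k}. Since 1 ≤ k ≤ p < 2^p, we have 2^p < 2^p+k < 2^{p+1}, so 2^p+k is not a power of 2. So xy^2z ∉ L.
This contradicts the pumping lemma, so L is not regular.

0^{2^p+k}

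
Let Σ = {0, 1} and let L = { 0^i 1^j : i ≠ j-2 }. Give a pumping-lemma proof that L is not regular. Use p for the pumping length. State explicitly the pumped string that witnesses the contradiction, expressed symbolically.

Suppose for contradiction that L is regular, and let p be the pumping length.
Choose w = 0^p 1^{p+p!+2}. Since p ≠ (p+p!+2)-2 = p+p!, w ∈ L; and |w| ≥ p.
By the pumping lemma, w = xyz with |xy| ≤ p and |y| > 0.
Since the first p symbols of w are all 0's and |xy| ≤ p, y lies entirely in the leading 0-block: y = 0^k for some k with 1 ≤ k ≤ p.
Since 1 ≤ k ≤ p, k divides p!; set t = 1 + p!/k. Then xy^t z has p + (p!/k)·k = p + p! copies of 0. Now the 0-count is p+p! and (1-count)-2 = (p+p!+2)-2 = p+p!, so i ≠ j-2 fails. So xy^t z = 0^{p+p!} 1^{p+p!+2} ∉ L.
Contradiction. Therefore L is not regular.

0^{p+p!} 1^{p+p!+2}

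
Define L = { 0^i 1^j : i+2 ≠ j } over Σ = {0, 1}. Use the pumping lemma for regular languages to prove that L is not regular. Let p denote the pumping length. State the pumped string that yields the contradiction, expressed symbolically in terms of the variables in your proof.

Suppose for contradiction that L is regular, and let p be the pumping length.
Choose w = 0^p 1^{p+p!+2}. Since p ≠ (p+p!+2)-2 = p+p!, w ∈ L; and |w| ≥ p.
By the pumping lemma, w = xyz with |xy| ≤ p and |y| > 0.
Since the first p symbols of w are all 0's and |xy| ≤ p, y lies entirely in the leading 0-block: y = 0^k for some k with 1 ≤ k ≤ p.
Since 1 ≤ k ≤ p, k divides p!; set t = 1 + p!/k. Then xy^t z has p + (p!/k)·k = p + p! copies of 0. Now the 0-count is p+p! and (1-count)-2 = (p+p!+2)-2 = p+p!, so i+2 ≠ j fails. So xy^t z = 0^{p+p!} 1^{p+p!+2} ∉ L.
This is a contradiction; hence L is not regular.

0^{p+p!} 1^{p+p!+2}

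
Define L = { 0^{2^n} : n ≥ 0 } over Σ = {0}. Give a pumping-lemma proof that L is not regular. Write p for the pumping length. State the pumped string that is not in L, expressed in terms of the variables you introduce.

Assume L is regular. Let p be the pumping length given by the pumping lemma.
Take w = 0^{2^p} ∈ L with |w| = 2^p ≥ p.
The pumping lemma gives a decomposition w = xyz where |xy| ≤ p and |y| > 0.
Then y = 0^k for some k with 1 ≤ k ≤ p.
Pump with i = 2: xy^2z = 0^{2^p+k}. Since 1 ≤ k ≤ p < 2^p, we have 2^p < 2^p+k < 2^{p+1}, so 2^p+k is not a power of 2. So xy^2z ∉ L.
Contradiction. Therefore L is not regular.

0^{2^p+k}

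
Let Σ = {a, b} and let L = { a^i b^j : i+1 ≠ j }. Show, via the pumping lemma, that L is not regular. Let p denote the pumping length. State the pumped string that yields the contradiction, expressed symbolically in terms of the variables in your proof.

Toward a contradiction, assume L is regular with pumping length p.
Choose w = a^p b^{p+p!+1}. Since p ≠ (p+p!+1)-1 = p+p!, w ∈ L; and |w| ≥ p.
The pumping lemma gives a decomposition w = xyz where |xy| ≤ p and |y| ≥ 1.
The first p characters of w are a's, so xy (and hence y) consists only of a's. Write y = a^k, 1 ≤ k ≤ p.
Since 1 ≤ k ≤ p, k divides p!; set t = 1 + p!/k. Then xy^t z has p + (p!/k)·k = p + p! copies of a. Now the a-count is p+p! and (b-count)-1 = (p+p!+1)-1 = p+p!, so i+1 ≠ j fails. So xy^t z = a^{p+p!} b^{p+p!+1} ∉ L.
Contradiction. Therefore L is not regular.

a^{p+p!} b^{p+p!+1}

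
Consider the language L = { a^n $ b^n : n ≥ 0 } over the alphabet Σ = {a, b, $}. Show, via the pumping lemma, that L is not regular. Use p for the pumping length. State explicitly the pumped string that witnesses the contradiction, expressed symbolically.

a^{p+k} $ b^p

Suppose for contradiction that L is regular, and let p be the pumping length.
Take w = a^p $ b^p ∈ L with |w| = 2p+1 ≥ p.
Write w = xyz as guaranteed by the lemma, with |xy| ≤ p and |y| ≥ 1.
Since the first p symbols of w are all a's and |xy| ≤ p, y lies entirely in the leading a-block: y = a^k for some k with 1 ≤ k ≤ p.
Pump with i = 2: xy^2z = a^{p+k} $ b^p, which would require p+k = p. But k ≥ 1, so xy^2z ∉ L.
This is a contradiction; hence L is not regular.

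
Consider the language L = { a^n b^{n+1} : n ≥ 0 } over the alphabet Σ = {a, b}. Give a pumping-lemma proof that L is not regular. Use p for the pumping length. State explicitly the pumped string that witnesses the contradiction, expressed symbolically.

a^{p+k} b^{p+1}

Assume L is regular. Let p be the pumping length given by the pumping lemma.
Choose w = a^p b^{p+1}, which is in L with |w| = 2p+1 ≥ p.
Write w = xyz as guaranteed by the lemma, with |xy| ≤ p and |y| > 0.
Since the first p symbols of w are all a's and |xy| ≤ p, y lies entirely in the leading a-block: y = a^k for some k with 1 ≤ k ≤ p.
Pump with i = 2: xy^2z = a^{p+k} b^{p+1}. For this to lie in L we would need p+1 = (p+k)+1, which forces k = 0. But k ≥ 1, so xy^2z ∉ L.
Contradiction. Therefore L is not regular.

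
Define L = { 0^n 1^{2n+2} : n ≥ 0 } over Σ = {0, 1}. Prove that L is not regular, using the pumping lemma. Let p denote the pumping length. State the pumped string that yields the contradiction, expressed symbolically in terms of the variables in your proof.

0^{p+k} 1^{2p+2}

Suppose for contradiction that L is regular, and let p be the pumping length.
Take w = 0^p 1^{2p+2}. Then w ∈ L and |w| = 3p+2 ≥ p.
By the pumping lemma, w = xyz with |xy| ≤ p and |y| > 0.
Since the first p symbols of w are all 0's and |xy| ≤ p, y lies entirely in the leading 0-block: y = 0^k for some k with 1 ≤ k ≤ p.
Pump with i = 2: xy^2z = 0^{p+k} 1^{2p+2}. For this to lie in L we would need 2p+2 = 2(p+k)+2, which forces k = 0. But k ≥ 1, so xy^2z ∉ L.
This is a contradiction; hence L is not regular.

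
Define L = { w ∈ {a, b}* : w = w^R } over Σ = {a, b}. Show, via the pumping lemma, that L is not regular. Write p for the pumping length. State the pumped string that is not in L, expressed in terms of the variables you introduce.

a^{p+k} b a^p

Assume L is regular; let p be its pumping constant.
Take w = a^p b a^p, a palindrome of length 2p+1 ≥ p.
By the pumping lemma, w = xyz with |xy| ≤ p and |y| ≥ 1.
Since the first p symbols of w are all a's and |xy| ≤ p, y lies entirely in the leading a-block: y = a^k for some k with 1 ≤ k ≤ p.
Pump with i = 2: xy^2z = a^{p+k} b a^p. Its reverse is a^p b a^{p+k}, which differs from xy^2z since k ≥ 1. So xy^2z is not a palindrome and xy^2z ∉ L.
Contradiction. Therefore L is not regular.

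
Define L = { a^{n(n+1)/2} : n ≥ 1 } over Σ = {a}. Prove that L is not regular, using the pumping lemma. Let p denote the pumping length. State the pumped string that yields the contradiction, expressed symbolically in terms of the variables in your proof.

a^{p(p+1)/2+k}

Assume L is regular. Let p be the pumping length given by the pumping lemma.
Take w = a^{p(p+1)/2} ∈ L with |w| = p(p+1)/2 ≥ p.
The pumping lemma gives a decomposition w = xyz where |xy| ≤ p and y is nonempty.
Then y = a^k for some k with 1 ≤ k ≤ p.
Pump with i = 2: xy^2z = a^{p(p+1)/2+k}. Since 1 ≤ k ≤ p, p(p+1)/2 < p(p+1)/2+k ≤ p(p+1)/2+p < (p+1)(p+2)/2, so p(p+1)/2+k is strictly between consecutive triangular numbers. So xy^2z ∉ L.
This contradicts the pumping lemma, so L is not regular.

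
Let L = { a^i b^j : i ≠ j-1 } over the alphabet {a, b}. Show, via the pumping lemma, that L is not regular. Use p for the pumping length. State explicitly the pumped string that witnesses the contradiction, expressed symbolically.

a^{p+p!} b^{p+p!+1}

Suppose for contradiction that L is regular, and let p be the pumping length.
Choose w = a^p b^{p+p!+1}. Since p ≠ (p+p!+1)-1 = p+p!, w ∈ L; and |w| ≥ p.
The pumping lemma gives a decomposition w = xyz where |xy| ≤ p and |y| ≥ 1.
Because |xy| ≤ p and w begins with p copies of a, we have y = a^k with 1 ≤ k ≤ p.
Since 1 ≤ k ≤ p, k divides p!; set t = 1 + p!/k. Then xy^t z has p + (p!/k)·k = p + p! copies of a. Now the a-count is p+p! and (b-count)-1 = (p+p!+1)-1 = p+p!, so i ≠ j-1 fails. So xy^t z = a^{p+p!} b^{p+p!+1} ∉ L.
This is a contradiction; hence L is not regular.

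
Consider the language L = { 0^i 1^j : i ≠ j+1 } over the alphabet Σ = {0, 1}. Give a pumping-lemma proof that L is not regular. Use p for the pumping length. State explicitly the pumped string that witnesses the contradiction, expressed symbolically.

0^{p+p!} 1^{p+p!-1}

Assume L is regular; let p be its pumping constant.
Choose w = 0^p 1^{p+p!-1}. Since p ≠ (p+p!-1)+1 = p+p!, w ∈ L; and |w| ≥ p.
The pumping lemma gives a decomposition w = xyz where |xy| ≤ p and |y| > 0.
The first p characters of w are 0's, so xy (and hence y) consists only of 0's. Write y = 0^k, 1 ≤ k ≤ p.
Since 1 ≤ k ≤ p, k divides p!; set t = 1 + p!/k. Then xy^t z has p + (p!/k)·k = p + p! copies of 0. Now the 0-count is p+p! and (1-count)+1 = (p+p!-1)+1 = p+p!, so i ≠ j+1 fails. So xy^t z = 0^{p+p!} 1^{p+p!-1} ∉ L.
This is a contradiction; hence L is not regular.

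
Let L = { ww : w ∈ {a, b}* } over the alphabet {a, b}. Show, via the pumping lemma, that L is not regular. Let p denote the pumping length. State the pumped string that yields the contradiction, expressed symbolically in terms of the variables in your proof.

a^{p+k} b^p a^p b^p

Assume L is regular; let p be its pumping constant.
Take w = a^p b^p a^p b^p = uu where u = a^pb^p; then w ∈ L and |w| = 4p ≥ p.
The pumping lemma gives a decomposition w = xyz where |xy| ≤ p and y is nonempty.
Because |xy| ≤ p and w begins with p copies of a, we have y = a^k with 1 ≤ k ≤ p.
Pump with i = 2: xy^2z = a^{p+k} b^p a^p b^p, of length 4p+k. Suppose this equals vv. The string starts with a and ends with b, so v does too; thus the boundary between the two copies of v is a b→a transition. There is exactly one such transition, at position 2p+k, so |v| = 2p+k and |vv| = 4p+2k ≠ 4p+k since k ≥ 1. So xy^2z ∉ L.
This contradicts the pumping lemma, so L is not regular.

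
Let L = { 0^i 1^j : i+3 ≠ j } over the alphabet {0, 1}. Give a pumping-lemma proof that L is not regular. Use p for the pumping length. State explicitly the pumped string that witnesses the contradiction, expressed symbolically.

Toward a contradiction, assume L is regular with pumping length p.
Choose w = 0^p 1^{p+p!+3}. Since p ≠ (p+p!+3)-3 = p+p!, w ∈ L; and |w| ≥ p.
The pumping lemma gives a decomposition w = xyz where |xy| ≤ p and y is nonempty.
Since the first p symbols of w are all 0's and |xy| ≤ p, y lies entirely in the leading 0-block: y = 0^k for some k with 1 ≤ k ≤ p.
Since 1 ≤ k ≤ p, k divides p!; set t = 1 + p!/k. Then xy^t z has p + (p!/k)·k = p + p! copies of 0. Now the 0-count is p+p! and (1-count)-3 = (p+p!+3)-3 = p+p!, so i+3 ≠ j fails. So xy^t z = 0^{p+p!} 1^{p+p!+3} ∉ L.
This is a contradiction; hence L is not regular.

0^{p+p!} 1^{p+p!+3}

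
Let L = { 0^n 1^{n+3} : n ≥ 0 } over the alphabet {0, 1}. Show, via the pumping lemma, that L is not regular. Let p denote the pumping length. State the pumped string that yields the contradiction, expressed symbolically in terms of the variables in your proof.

Toward a contradiction, assume L is regular with pumping length p.
Choose w = 0^p 1^{p+3}, which is in L with |w| = 2p+3 ≥ p.
By the pumping lemma, w = xyz with |xy| ≤ p and |y| ≥ 1.
The first p characters of w are 0's, so xy (and hence y) consists only of 0's. Write y = 0^k, 1 ≤ k ≤ p.
Pump with i = 2: xy^2z = 0^{p+k} 1^{p+3}. For this to lie in L we would need p+3 = (p+k)+3, which forces k = 0. But k ≥ 1, so xy^2z ∉ L.
This is a contradiction; hence L is not regular.

0^{p+k} 1^{p+3}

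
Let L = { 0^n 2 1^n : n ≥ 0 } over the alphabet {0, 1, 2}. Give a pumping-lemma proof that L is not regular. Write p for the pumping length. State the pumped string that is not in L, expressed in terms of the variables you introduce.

Suppose for contradiction that L is regular, and let p be the pumping length.
Take w = 0^p 2 1^p ∈ L with |w| = 2p+1 ≥ p.
Write w = xyz as guaranteed by the lemma, with |xy| ≤ p and |y| > 0.
Because |xy| ≤ p and w begins with p copies of 0, we have y = 0^k with 1 ≤ k ≤ p.
Pump with i = 2: xy^2z = 0^{p+k} 2 1^p, which would require p+k = p. But k ≥ 1, so xy^2z ∉ L.
This contradicts the pumping lemma, so L is not regular.

0^{p+k} 2 1^p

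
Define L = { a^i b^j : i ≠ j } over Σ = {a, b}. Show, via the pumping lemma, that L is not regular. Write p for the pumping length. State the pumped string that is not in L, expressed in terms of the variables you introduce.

a^{p+p!} b^{p+p!}

Assume L is regular. Let p be the pumping length given by the pumping lemma.
Choose w = a^p b^{p+p!}. Since p ≠ p+p!, w ∈ L; and |w| ≥ p.
Write w = xyz as guaranteed by the lemma, with |xy| ≤ p and |y| ≥ 1.
The first p characters of w are a's, so xy (and hence y) consists only of a's. Write y = a^k, 1 ≤ k ≤ p.
Since 1 ≤ k ≤ p, k divides p!; set t = 1 + p!/k. Then xy^t z has p + (p!/k)·k = p + p! copies of a. Now the a-count equals the b-count, so i ≠ j fails. So xy^t z = a^{p+p!} b^{p+p!} ∉ L.
Contradiction. Therefore L is not regular.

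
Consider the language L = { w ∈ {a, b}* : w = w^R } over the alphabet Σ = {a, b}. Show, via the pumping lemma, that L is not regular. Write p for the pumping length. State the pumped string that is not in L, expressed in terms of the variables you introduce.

Suppose for contradiction that L is regular, and let p be the pumping length.
Take w = a^p b a^p, a palindrome of length 2p+1 ≥ p.
By the pumping lemma, w = xyz with |xy| ≤ p and |y| ≥ 1.
The first p characters of w are a's, so xy (and hence y) consists only of a's. Write y = a^k, 1 ≤ k ≤ p.
Pump with i = 2: xy^2z = a^{p+k} b a^p. Its reverse is a^p b a^{p+k}, which differs from xy^2z since k ≥ 1. So xy^2z is not a palindrome and xy^2z ∉ L.
Contradiction. Therefore L is not regular.

a^{p+k} b a^p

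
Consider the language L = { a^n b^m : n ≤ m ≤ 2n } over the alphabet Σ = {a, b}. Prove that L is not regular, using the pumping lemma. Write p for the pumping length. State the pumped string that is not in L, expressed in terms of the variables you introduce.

a^{p+k} b^p

Toward a contradiction, assume L is regular with pumping length p.
Take w = a^p b^p ∈ L (since p ≤ p ≤ 2p), with |w| = 2p ≥ p.
The pumping lemma gives a decomposition w = xyz where |xy| ≤ p and |y| > 0.
Since the first p symbols of w are all a's and |xy| ≤ p, y lies entirely in the leading a-block: y = a^k for some k with 1 ≤ k ≤ p.
Pump with i = 2: xy^2z = a^{p+k} b^p. Now n = p+k > p = m, so the condition n ≤ m fails. Thus xy^2z ∉ L.
Contradiction. Therefore L is not regular.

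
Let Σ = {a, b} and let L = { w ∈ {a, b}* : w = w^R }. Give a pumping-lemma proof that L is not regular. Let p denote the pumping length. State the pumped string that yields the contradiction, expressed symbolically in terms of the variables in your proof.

Assume L is regular; let p be its pumping constant.
Take w = a^p b a^p, a palindrome of length 2p+1 ≥ p.
Write w = xyz as guaranteed by the lemma, with |xy| ≤ p and |y| ≥ 1.
Since the first p symbols of w are all a's and |xy| ≤ p, y lies entirely in the leading a-block: y = a^k for some k with 1 ≤ k ≤ p.
Pump with i = 2: xy^2z = a^{p+k} b a^p. Its reverse is a^p b a^{p+k}, which differs from xy^2z since k ≥ 1. So xy^2z is not a palindrome and xy^2z ∉ L.
This contradicts the pumping lemma, so L is not regular.

a^{p+k} b a^p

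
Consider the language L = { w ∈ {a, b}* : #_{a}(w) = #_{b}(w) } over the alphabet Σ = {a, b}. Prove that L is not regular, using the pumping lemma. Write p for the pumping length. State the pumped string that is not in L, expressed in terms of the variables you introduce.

Suppose for contradiction that L is regular, and let p be the pumping length.
Choose w = a^p b^p ∈ L with |w| = 2p ≥ p.
The pumping lemma gives a decomposition w = xyz where |xy| ≤ p and |y| > 0.
The first p characters of w are a's, so xy (and hence y) consists only of a's. Write y = a^k, 1 ≤ k ≤ p.
Pump with i = 2: xy^2z = a^{p+k} b^p has p+k occurrences of a but only p of b. Since k ≥ 1 the counts differ, so xy^2z ∉ L.
This contradicts the pumping lemma, so L is not regular.

a^{p+k} b^p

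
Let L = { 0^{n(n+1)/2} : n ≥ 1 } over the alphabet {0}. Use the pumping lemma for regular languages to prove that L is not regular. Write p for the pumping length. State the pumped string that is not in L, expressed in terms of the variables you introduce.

0^{p(p+1)/2+k}

Assume L is regular; let p be its pumping constant.
Take w = 0^{p(p+1)/2} ∈ L with |w| = p(p+1)/2 ≥ p.
The pumping lemma gives a decomposition w = xyz where |xy| ≤ p and y is nonempty.
Then y = 0^k for some k with 1 ≤ k ≤ p.
Pump with i = 2: xy^2z = 0^{p(p+1)/2+k}. Since 1 ≤ k ≤ p, p(p+1)/2 < p(p+1)/2+k ≤ p(p+1)/2+p < (p+1)(p+2)/2, so p(p+1)/2+k is strictly between consecutive triangular numbers. So xy^2z ∉ L.
This contradicts the pumping lemma, so L is not regular.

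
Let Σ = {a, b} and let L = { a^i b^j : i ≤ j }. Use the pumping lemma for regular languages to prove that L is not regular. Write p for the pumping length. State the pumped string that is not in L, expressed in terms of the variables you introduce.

a^{p+k} b^p

Assume L is regular; let p be its pumping constant.
Choose w = a^p b^p ∈ L, with |w| = 2p ≥ p.
By the pumping lemma, w = xyz with |xy| ≤ p and |y| ≥ 1.
Because |xy| ≤ p and w begins with p copies of a, we have y = a^k with 1 ≤ k ≤ p.
Consider xy^2z = a^{p+k} b^p. Since k ≥ 1, the a-count p+k exceeds the b-count p, so i ≤ j fails; thus xy^2z ∉ L.
This is a contradiction; hence L is not regular.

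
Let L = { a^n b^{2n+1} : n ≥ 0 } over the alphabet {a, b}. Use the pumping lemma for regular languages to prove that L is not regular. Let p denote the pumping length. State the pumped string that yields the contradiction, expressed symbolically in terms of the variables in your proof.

Assume L is regular; let p be its pumping constant.
Let w = a^p b^{2p+1} ∈ L; note |w| = 3p+1 ≥ p.
Write w = xyz as guaranteed by the lemma, with |xy| ≤ p and |y| ≥ 1.
Since the first p symbols of w are all a's and |xy| ≤ p, y lies entirely in the leading a-block: y = a^k for some k with 1 ≤ k ≤ p.
Pump with i = 2: xy^2z = a^{p+k} b^{2p+1}. For this to lie in L we would need 2p+1 = 2(p+k)+1, which forces k = 0. But k ≥ 1, so xy^2z ∉ L.
This is a contradiction; hence L is not regular.

a^{p+k} b^{2p+1}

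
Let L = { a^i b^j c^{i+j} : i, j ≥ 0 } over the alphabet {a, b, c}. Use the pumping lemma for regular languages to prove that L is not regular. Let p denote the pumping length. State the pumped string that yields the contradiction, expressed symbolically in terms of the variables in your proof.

Suppose for contradiction that L is regular, and let p be the pumping length.
Take w = a^p b^p c^{2p} ∈ L (with i=j=p, i+j=2p), |w| = 4p ≥ p.
Write w = xyz as guaranteed by the lemma, with |xy| ≤ p and |y| > 0.
The first p characters of w are a's, so xy (and hence y) consists only of a's. Write y = a^k, 1 ≤ k ≤ p.
Consider xy^2z = a^{p+k} b^p c^{2p}. Now the a- and b-counts sum to 2p+k, but the c-count is 2p ≠ 2p+k. So xy^2z ∉ L.
This contradicts the pumping lemma, so L is not regular.

a^{p+k} b^p c^{2p}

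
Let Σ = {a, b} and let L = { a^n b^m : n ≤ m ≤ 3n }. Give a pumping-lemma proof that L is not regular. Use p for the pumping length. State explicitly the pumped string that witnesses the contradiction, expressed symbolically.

a^{p+k} b^p

Assume L is regular. Let p be the pumping length given by the pumping lemma.
Take w = a^p b^p ∈ L (since p ≤ p ≤ 3p), with |w| = 2p ≥ p.
The pumping lemma gives a decomposition w = xyz where |xy| ≤ p and y is nonempty.
The first p characters of w are a's, so xy (and hence y) consists only of a's. Write y = a^k, 1 ≤ k ≤ p.
Pump with i = 2: xy^2z = a^{p+k} b^p. Now n = p+k > p = m, so the condition n ≤ m fails. Thus xy^2z ∉ L.
This contradicts the pumping lemma, so L is not regular.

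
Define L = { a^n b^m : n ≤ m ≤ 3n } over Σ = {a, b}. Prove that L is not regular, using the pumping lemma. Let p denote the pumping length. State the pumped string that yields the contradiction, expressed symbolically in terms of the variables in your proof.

Assume L is regular. Let p be the pumping length given by the pumping lemma.
Take w = a^p b^p ∈ L (since p ≤ p ≤ 3p), with |w| = 2p ≥ p.
By the pumping lemma, w = xyz with |xy| ≤ p and |y| ≥ 1.
Because |xy| ≤ p and w begins with p copies of a, we have y = a^k with 1 ≤ k ≤ p.
Pump with i = 2: xy^2z = a^{p+k} b^p. Now n = p+k > p = m, so the condition n ≤ m fails. Thus xy^2z ∉ L.
This contradicts the pumping lemma, so L is not regular.

a^{p+k} b^p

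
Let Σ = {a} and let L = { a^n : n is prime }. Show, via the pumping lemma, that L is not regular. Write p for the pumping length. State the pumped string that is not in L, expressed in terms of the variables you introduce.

Toward a contradiction, assume L is regular with pumping length p.
Let q be a prime with q ≥ p+2 (infinitely many primes exist), and take w = a^q ∈ L with |w| = q ≥ p.
Write w = xyz as guaranteed by the lemma, with |xy| ≤ p and |y| > 0.
Then y = a^k for some k with 1 ≤ k ≤ p.
Since 1 ≤ k ≤ p, |xz| = q-k. Pump with i = q+1: |xy^{q+1}z| = (q-k)+(q+1)k = q+qk = q(1+k), which is composite (both factors ≥ 2). So xy^{q+1}z = a^{q(1+k)} ∉ L.
This is a contradiction; hence L is not regular.

a^{q(1+k)}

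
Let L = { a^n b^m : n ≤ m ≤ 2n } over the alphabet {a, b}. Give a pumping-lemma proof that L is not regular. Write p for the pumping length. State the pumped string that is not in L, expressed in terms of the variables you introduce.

Suppose for contradiction that L is regular, and let p be the pumping length.
Take w = a^p b^p ∈ L (since p ≤ p ≤ 2p), with |w| = 2p ≥ p.
Write w = xyz as guaranteed by the lemma, with |xy| ≤ p and |y| ≥ 1.
The first p characters of w are a's, so xy (and hence y) consists only of a's. Write y = a^k, 1 ≤ k ≤ p.
Pump with i = 2: xy^2z = a^{p+k} b^p. Now n = p+k > p = m, so the condition n ≤ m fails. Thus xy^2z ∉ L.
Contradiction. Therefore L is not regular.

a^{p+k} b^p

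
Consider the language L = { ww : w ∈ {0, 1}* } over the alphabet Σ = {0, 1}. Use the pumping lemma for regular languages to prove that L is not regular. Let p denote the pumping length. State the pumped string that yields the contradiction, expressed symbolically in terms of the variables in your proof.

Assume L is regular; let p be its pumping constant.
Take w = 0^p 1^p 0^p 1^p = uu where u = 0^p1^p; then w ∈ L and |w| = 4p ≥ p.
Write w = xyz as guaranteed by the lemma, with |xy| ≤ p and |y| > 0.
Because |xy| ≤ p and w begins with p copies of 0, we have y = 0^k with 1 ≤ k ≤ p.
Pump with i = 2: xy^2z = 0^{p+k} 1^p 0^p 1^p, of length 4p+k. Suppose this equals vv. The string starts with 0 and ends with 1, so v does too; thus the boundary between the two copies of v is a 1→0 transition. There is exactly one such transition, at position 2p+k, so |v| = 2p+k and |vv| = 4p+2k ≠ 4p+k since k ≥ 1. So xy^2z ∉ L.
This is a contradiction; hence L is not regular.

0^{p+k} 1^p 0^p 1^p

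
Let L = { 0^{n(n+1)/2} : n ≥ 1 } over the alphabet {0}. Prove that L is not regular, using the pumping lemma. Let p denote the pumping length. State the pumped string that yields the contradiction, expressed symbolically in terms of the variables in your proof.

Assume L is regular. Let p be the pumping length given by the pumping lemma.
Take w = 0^{p(p+1)/2} ∈ L with |w| = p(p+1)/2 ≥ p.
The pumping lemma gives a decomposition w = xyz where |xy| ≤ p and |y| > 0.
Then y = 0^k for some k with 1 ≤ k ≤ p.
Pump with i = 2: xy^2z = 0^{p(p+1)/2+k}. Since 1 ≤ k ≤ p, p(p+1)/2 < p(p+1)/2+k ≤ p(p+1)/2+p < (p+1)(p+2)/2, so p(p+1)/2+k is strictly between consecutive triangular numbers. So xy^2z ∉ L.
This is a contradiction; hence L is not regular.

0^{p(p+1)/2+k}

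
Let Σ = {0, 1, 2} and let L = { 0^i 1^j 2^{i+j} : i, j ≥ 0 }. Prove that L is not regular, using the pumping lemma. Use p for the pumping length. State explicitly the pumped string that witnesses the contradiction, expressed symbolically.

Assume L is regular; let p be its pumping constant.
Take w = 0^p 1^p 2^{2p} ∈ L (with i=j=p, i+j=2p), |w| = 4p ≥ p.
Write w = xyz as guaranteed by the lemma, with |xy| ≤ p and y is nonempty.
The first p characters of w are 0's, so xy (and hence y) consists only of 0's. Write y = 0^k, 1 ≤ k ≤ p.
Consider xy^2z = 0^{p+k} 1^p 2^{2p}. Now the 0- and 1-counts sum to 2p+k, but the 2-count is 2p ≠ 2p+k. So xy^2z ∉ L.
This contradicts the pumping lemma, so L is not regular.

0^{p+k} 1^p 2^{2p}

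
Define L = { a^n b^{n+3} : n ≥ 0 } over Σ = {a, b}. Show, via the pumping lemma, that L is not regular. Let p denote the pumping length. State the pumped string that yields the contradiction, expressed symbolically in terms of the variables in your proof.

Assume L is regular. Let p be the pumping length given by the pumping lemma.
Let w = a^p b^{p+3} ∈ L; note |w| = 2p+3 ≥ p.
The pumping lemma gives a decomposition w = xyz where |xy| ≤ p and |y| > 0.
The first p characters of w are a's, so xy (and hence y) consists only of a's. Write y = a^k, 1 ≤ k ≤ p.
Pump with i = 2: xy^2z = a^{p+k} b^{p+3}. For this to lie in L we would need p+3 = (p+k)+3, which forces k = 0. But k ≥ 1, so xy^2z ∉ L.
Contradiction. Therefore L is not regular.

a^{p+k} b^{p+3}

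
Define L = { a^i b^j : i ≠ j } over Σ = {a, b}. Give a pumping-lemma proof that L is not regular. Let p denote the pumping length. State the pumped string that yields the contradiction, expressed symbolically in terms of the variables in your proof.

a^{p+p!} b^{p+p!}

Assume L is regular; let p be its pumping constant.
Choose w = a^p b^{p+p!}. Since p ≠ p+p!, w ∈ L; and |w| ≥ p.
By the pumping lemma, w = xyz with |xy| ≤ p and |y| > 0.
Because |xy| ≤ p and w begins with p copies of a, we have y = a^k with 1 ≤ k ≤ p.
Since 1 ≤ k ≤ p, k divides p!; set t = 1 + p!/k. Then xy^t z has p + (p!/k)·k = p + p! copies of a. Now the a-count equals the b-count, so i ≠ j fails. So xy^t z = a^{p+p!} b^{p+p!} ∉ L.
This is a contradiction; hence L is not regular.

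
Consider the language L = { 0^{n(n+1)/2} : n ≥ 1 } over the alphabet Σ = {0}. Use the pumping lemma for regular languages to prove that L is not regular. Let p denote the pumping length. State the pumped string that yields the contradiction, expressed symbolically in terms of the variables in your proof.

0^{p(p+1)/2+k}

Toward a contradiction, assume L is regular with pumping length p.
Take w = 0^{p(p+1)/2} ∈ L with |w| = p(p+1)/2 ≥ p.
The pumping lemma gives a decomposition w = xyz where |xy| ≤ p and y is nonempty.
Then y = 0^k for some k with 1 ≤ k ≤ p.
Pump with i = 2: xy^2z = 0^{p(p+1)/2+k}. Since 1 ≤ k ≤ p, p(p+1)/2 < p(p+1)/2+k ≤ p(p+1)/2+p < (p+1)(p+2)/2, so p(p+1)/2+k is strictly between consecutive triangular numbers. So xy^2z ∉ L.
This is a contradiction; hence L is not regular.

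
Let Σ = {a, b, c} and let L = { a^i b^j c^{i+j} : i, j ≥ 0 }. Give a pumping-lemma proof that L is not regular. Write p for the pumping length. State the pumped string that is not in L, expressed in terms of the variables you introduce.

a^{p+k} b^p c^{2p}

Suppose for contradiction that L is regular, and let p be the pumping length.
Take w = a^p b^p c^{2p} ∈ L (with i=j=p, i+j=2p), |w| = 4p ≥ p.
The pumping lemma gives a decomposition w = xyz where |xy| ≤ p and |y| ≥ 1.
Because |xy| ≤ p and w begins with p copies of a, we have y = a^k with 1 ≤ k ≤ p.
Consider xy^2z = a^{p+k} b^p c^{2p}. Now the a- and b-counts sum to 2p+k, but the c-count is 2p ≠ 2p+k. So xy^2z ∉ L.
This is a contradiction; hence L is not regular.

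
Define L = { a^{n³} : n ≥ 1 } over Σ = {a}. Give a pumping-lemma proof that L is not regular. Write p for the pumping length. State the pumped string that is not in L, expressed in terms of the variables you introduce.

Assume L is regular. Let p be the pumping length given by the pumping lemma.
Take w = a^{p³} ∈ L with |w| = p³ ≥ p.
The pumping lemma gives a decomposition w = xyz where |xy| ≤ p and |y| > 0.
Then y = a^k for some k with 1 ≤ k ≤ p.
Pump with i = 2: xy^2z = a^{p³+k}. Since 1 ≤ k ≤ p, p³ < p³+k ≤ p³+p < p³+3p²+3p+1 = (p+1)³, so p³+k is not a perfect cube. So xy^2z ∉ L.
This contradicts the pumping lemma, so L is not regular.

a^{p³+k}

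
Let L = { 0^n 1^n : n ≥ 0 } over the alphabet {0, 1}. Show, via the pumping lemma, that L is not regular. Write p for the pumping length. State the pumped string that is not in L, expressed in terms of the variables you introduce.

Assume L is regular. Let p be the pumping length given by the pumping lemma.
Choose w = 0^p 1^p, which is in L with |w| = 2p ≥ p.
By the pumping lemma, w = xyz with |xy| ≤ p and |y| > 0.
The first p characters of w are 0's, so xy (and hence y) consists only of 0's. Write y = 0^k, 1 ≤ k ≤ p.
Pump with i = 2: xy^2z = 0^{p+k} 1^p. For this to lie in L we would need p = p+k, which forces k = 0. But k ≥ 1, so xy^2z ∉ L.
Contradiction. Therefore L is not regular.

0^{p+k} 1^p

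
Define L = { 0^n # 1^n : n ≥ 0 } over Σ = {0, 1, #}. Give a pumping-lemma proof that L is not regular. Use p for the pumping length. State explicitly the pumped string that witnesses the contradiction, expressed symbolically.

Suppose for contradiction that L is regular, and let p be the pumping length.
Take w = 0^p # 1^p ∈ L with |w| = 2p+1 ≥ p.
Write w = xyz as guaranteed by the lemma, with |xy| ≤ p and y is nonempty.
Because |xy| ≤ p and w begins with p copies of 0, we have y = 0^k with 1 ≤ k ≤ p.
Pump with i = 2: xy^2z = 0^{p+k} # 1^p, which would require p+k = p. But k ≥ 1, so xy^2z ∉ L.
This contradicts the pumping lemma, so L is not regular.

0^{p+k} # 1^p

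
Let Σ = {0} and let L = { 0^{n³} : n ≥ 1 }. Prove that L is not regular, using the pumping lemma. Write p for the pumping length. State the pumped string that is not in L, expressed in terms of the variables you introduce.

0^{p³+k}

Suppose for contradiction that L is regular, and let p be the pumping length.
Take w = 0^{p³} ∈ L with |w| = p³ ≥ p.
Write w = xyz as guaranteed by the lemma, with |xy| ≤ p and |y| > 0.
Then y = 0^k for some k with 1 ≤ k ≤ p.
Pump with i = 2: xy^2z = 0^{p³+k}. Since 1 ≤ k ≤ p, p³ < p³+k ≤ p³+p < p³+3p²+3p+1 = (p+1)³, so p³+k is not a perfect cube. So xy^2z ∉ L.
Contradiction. Therefore L is not regular.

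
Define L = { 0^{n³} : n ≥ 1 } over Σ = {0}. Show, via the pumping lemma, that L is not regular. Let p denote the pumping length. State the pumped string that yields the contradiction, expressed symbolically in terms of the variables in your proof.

0^{p³+k}

Toward a contradiction, assume L is regular with pumping length p.
Take w = 0^{p³} ∈ L with |w| = p³ ≥ p.
Write w = xyz as guaranteed by the lemma, with |xy| ≤ p and |y| > 0.
Then y = 0^k for some k with 1 ≤ k ≤ p.
Pump with i = 2: xy^2z = 0^{p³+k}. Since 1 ≤ k ≤ p, p³ < p³+k ≤ p³+p < p³+3p²+3p+1 = (p+1)³, so p³+k is not a perfect cube. So xy^2z ∉ L.
This is a contradiction; hence L is not regular.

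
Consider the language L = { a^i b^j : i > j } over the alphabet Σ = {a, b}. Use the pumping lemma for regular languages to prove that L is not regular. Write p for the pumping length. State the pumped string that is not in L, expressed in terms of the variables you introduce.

Assume L is regular. Let p be the pumping length given by the pumping lemma.
Choose w = a^{p+1} b^p ∈ L, with |w| = 2p+1 ≥ p.
The pumping lemma gives a decomposition w = xyz where |xy| ≤ p and |y| > 0.
Because |xy| ≤ p and w begins with p copies of a, we have y = a^k with 1 ≤ k ≤ p.
Consider xy^0z = xz = a^{p+1-k} b^p. Since k ≥ 1, the a-count p+1-k is at most p, so i > j fails; thus xz ∉ L.
Contradiction. Therefore L is not regular.

a^{p+1-k} b^p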